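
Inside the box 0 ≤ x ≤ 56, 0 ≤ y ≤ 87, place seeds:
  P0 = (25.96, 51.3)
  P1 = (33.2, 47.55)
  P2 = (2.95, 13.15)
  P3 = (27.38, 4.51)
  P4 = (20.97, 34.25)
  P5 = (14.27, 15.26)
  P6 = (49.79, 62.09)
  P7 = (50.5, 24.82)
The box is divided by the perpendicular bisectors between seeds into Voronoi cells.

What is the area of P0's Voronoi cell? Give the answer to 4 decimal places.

1. box [0,56]×[0,87]: [(0, 0) (56, 0) (56, 87) (0, 87)]
2. ⊥bis P0·P1 via (29.58,49.425): [(0, 0) (3.98, 0) (49.0422, 87) (0, 87)]  |A|=2306.4667
3. ⊥bis P0·P2 via (14.455,32.225): [(0, 40.9435) (19.1915, 29.3682) (49.0422, 87) (0, 87)]  |A|=1855.1407
4. ⊥bis P0·P3 via (26.67,27.905): [(0, 40.9435) (19.1915, 29.3682) (49.0422, 87) (0, 87)]  |A|=1855.1407
5. ⊥bis P0·P4 via (23.465,42.775): [(0, 49.6425) (25.7841, 42.0963) (49.0422, 87) (0, 87)]  |A|=1582.7024
6. ⊥bis P0·P5 via (20.115,33.28): [(0, 49.6425) (25.7841, 42.0963) (49.0422, 87) (0, 87)]  |A|=1582.7024
7. ⊥bis P0·P6 via (37.875,56.695): [(0, 49.6425) (25.7841, 42.0963) (35.7623, 61.361) (24.1532, 87) (0, 87)]  |A|=1263.6373
8. ⊥bis P0·P7 via (38.23,38.06): [(0, 49.6425) (25.7841, 42.0963) (35.7623, 61.361) (24.1532, 87) (0, 87)]  |A|=1263.6373
9. canonical 5-gon: [(0, 49.6425) (25.7841, 42.0963) (35.7623, 61.361) (24.1532, 87) (0, 87)]
10. shoelace: 1263.6373

Area of P0's cell: 1263.6373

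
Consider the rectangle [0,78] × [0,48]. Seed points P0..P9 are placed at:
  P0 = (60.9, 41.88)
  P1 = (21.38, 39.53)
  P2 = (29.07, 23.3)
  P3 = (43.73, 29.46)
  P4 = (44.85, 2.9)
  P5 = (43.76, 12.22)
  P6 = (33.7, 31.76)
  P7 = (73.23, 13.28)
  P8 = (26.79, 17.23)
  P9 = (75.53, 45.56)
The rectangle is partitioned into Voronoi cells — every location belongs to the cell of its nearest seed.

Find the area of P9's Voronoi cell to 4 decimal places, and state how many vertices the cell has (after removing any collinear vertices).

1. box [0,78]×[0,48]: [(0, 0) (78, 0) (78, 48) (0, 48)]
2. ⊥bis P9·P0 via (68.215,43.72): [(78, 4.8193) (78, 48) (67.1384, 48)]  |A|=234.5053
3. ⊥bis P9·P1 via (48.455,42.545): [(78, 4.8193) (78, 48) (67.1384, 48)]  |A|=234.5053
4. ⊥bis P9·P2 via (52.3,34.43): [(78, 4.8193) (78, 48) (67.1384, 48)]  |A|=234.5053
5. ⊥bis P9·P3 via (59.63,37.51): [(78, 4.8193) (78, 48) (67.1384, 48)]  |A|=234.5053
6. ⊥bis P9·P4 via (60.19,24.23): [(75.9725, 12.8796) (78, 11.4215) (78, 48) (67.1384, 48)]  |A|=227.8125
7. ⊥bis P9·P5 via (59.645,28.89): [(75.8231, 13.4738) (77.9052, 11.4896) (78, 11.4215) (78, 48) (67.1384, 48)]  |A|=227.3422
8. ⊥bis P9·P6 via (54.615,38.66): [(75.8231, 13.4738) (77.9052, 11.4896) (78, 11.4215) (78, 48) (67.1384, 48)]  |A|=227.3422
9. ⊥bis P9·P7 via (74.38,29.42): [(71.7651, 29.6063) (78, 29.1621) (78, 48) (67.1384, 48)]  |A|=158.6183
10. ⊥bis P9·P8 via (51.16,31.395): [(71.7651, 29.6063) (78, 29.1621) (78, 48) (67.1384, 48)]  |A|=158.6183
11. canonical 4-gon: [(71.7651, 29.6063) (78, 29.1621) (78, 48) (67.1384, 48)]
12. shoelace: 158.6183

Area of P9's cell: 158.6183 (4 vertices)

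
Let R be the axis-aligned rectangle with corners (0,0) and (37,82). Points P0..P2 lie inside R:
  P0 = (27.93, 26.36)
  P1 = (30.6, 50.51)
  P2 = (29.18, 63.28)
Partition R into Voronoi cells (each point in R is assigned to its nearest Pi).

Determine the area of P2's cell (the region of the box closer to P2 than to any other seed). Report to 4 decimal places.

1. box [0,37]×[0,82]: [(0, 0) (37, 0) (37, 82) (0, 82)]
2. ⊥bis P2·P0 via (28.555,44.82): [(0, 45.7868) (37, 44.5341) (37, 82) (0, 82)]  |A|=1363.064
3. ⊥bis P2·P1 via (29.89,56.895): [(0, 53.5713) (37, 57.6856) (37, 82) (0, 82)]  |A|=975.7472
4. canonical 4-gon: [(0, 53.5713) (37, 57.6856) (37, 82) (0, 82)]
5. shoelace: 975.7472

Area of P2's cell: 975.7472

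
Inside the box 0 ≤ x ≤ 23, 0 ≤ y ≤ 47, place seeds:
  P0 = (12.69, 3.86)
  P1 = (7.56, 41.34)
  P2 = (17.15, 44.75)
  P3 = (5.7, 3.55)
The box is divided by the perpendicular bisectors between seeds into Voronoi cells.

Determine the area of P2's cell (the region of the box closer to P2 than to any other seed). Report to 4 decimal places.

1. box [0,23]×[0,47]: [(0, 0) (23, 0) (23, 47) (0, 47)]
2. ⊥bis P2·P0 via (14.92,24.305): [(0, 25.9324) (23, 23.4237) (23, 47) (0, 47)]  |A|=513.4053
3. ⊥bis P2·P1 via (12.355,43.045): [(19.1839, 23.8399) (23, 23.4237) (23, 47) (10.9487, 47)]  |A|=184.5393
4. ⊥bis P2·P3 via (11.425,24.15): [(19.1839, 23.8399) (23, 23.4237) (23, 47) (10.9487, 47)]  |A|=184.5393
5. canonical 4-gon: [(19.1839, 23.8399) (23, 23.4237) (23, 47) (10.9487, 47)]
6. shoelace: 184.5393

Area of P2's cell: 184.5393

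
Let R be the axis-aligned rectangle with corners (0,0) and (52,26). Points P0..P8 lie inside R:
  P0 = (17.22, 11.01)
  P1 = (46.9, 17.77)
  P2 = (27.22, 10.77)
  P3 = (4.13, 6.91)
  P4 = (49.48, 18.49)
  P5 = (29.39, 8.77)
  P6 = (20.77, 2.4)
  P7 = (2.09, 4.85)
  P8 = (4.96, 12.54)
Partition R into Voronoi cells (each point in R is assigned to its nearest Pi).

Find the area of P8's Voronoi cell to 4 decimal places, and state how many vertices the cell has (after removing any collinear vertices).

Area of P8's cell: 194.1940 (4 vertices)

1. box [0,52]×[0,26]: [(0, 0) (52, 0) (52, 26) (0, 26)]
2. ⊥bis P8·P0 via (11.09,11.775): [(0, 0) (9.6205, 0) (12.8652, 26) (0, 26)]  |A|=292.3148
3. ⊥bis P8·P1 via (25.93,15.155): [(0, 0) (9.6205, 0) (12.8652, 26) (0, 26)]  |A|=292.3148
4. ⊥bis P8·P2 via (16.09,11.655): [(0, 0) (9.6205, 0) (12.8652, 26) (0, 26)]  |A|=292.3148
5. ⊥bis P8·P3 via (4.545,9.725): [(0, 10.395) (10.7206, 8.8146) (12.8652, 26) (0, 26)]  |A|=194.194
6. ⊥bis P8·P4 via (27.22,15.515): [(0, 10.395) (10.7206, 8.8146) (12.8652, 26) (0, 26)]  |A|=194.194
7. ⊥bis P8·P5 via (17.175,10.655): [(0, 10.395) (10.7206, 8.8146) (12.8652, 26) (0, 26)]  |A|=194.194
8. ⊥bis P8·P6 via (12.865,7.47): [(0, 10.395) (10.7206, 8.8146) (12.8652, 26) (0, 26)]  |A|=194.194
9. ⊥bis P8·P7 via (3.525,8.695): [(0, 10.395) (10.7206, 8.8146) (12.8652, 26) (0, 26)]  |A|=194.194
10. canonical 4-gon: [(0, 10.395) (10.7206, 8.8146) (12.8652, 26) (0, 26)]
11. shoelace: 194.194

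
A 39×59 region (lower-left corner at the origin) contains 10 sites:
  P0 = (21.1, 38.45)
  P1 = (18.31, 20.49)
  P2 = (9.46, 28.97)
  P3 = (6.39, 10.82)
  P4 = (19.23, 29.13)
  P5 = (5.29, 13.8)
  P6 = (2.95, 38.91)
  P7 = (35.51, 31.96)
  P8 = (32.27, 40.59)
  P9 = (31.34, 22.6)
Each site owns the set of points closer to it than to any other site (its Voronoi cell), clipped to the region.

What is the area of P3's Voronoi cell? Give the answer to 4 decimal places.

1. box [0,39]×[0,59]: [(0, 0) (39, 0) (39, 59) (0, 59)]
2. ⊥bis P3·P0 via (13.745,24.635): [(0, 31.9527) (0, 0) (39, 0) (39, 11.1894)]  |A|=841.2722
3. ⊥bis P3·P1 via (12.35,15.655): [(0, 30.8786) (0, 0) (25.05, 0)]  |A|=386.754
4. ⊥bis P3·P2 via (7.925,19.895): [(9.067, 19.7018) (0, 21.2355) (0, 0) (25.05, 0)]  |A|=343.0368
5. ⊥bis P3·P4 via (12.81,19.975): [(9.067, 19.7018) (0, 21.2355) (0, 0) (25.05, 0)]  |A|=343.0368
6. ⊥bis P3·P5 via (5.84,12.31): [(12.9381, 14.9301) (0, 10.1543) (0, 0) (25.05, 0)]  |A|=252.6878
7. ⊥bis P3·P6 via (4.67,24.865): [(12.9381, 14.9301) (0, 10.1543) (0, 0) (25.05, 0)]  |A|=252.6878
8. ⊥bis P3·P7 via (20.95,21.39): [(12.9381, 14.9301) (0, 10.1543) (0, 0) (25.05, 0)]  |A|=252.6878
9. ⊥bis P3·P8 via (19.33,25.705): [(12.9381, 14.9301) (0, 10.1543) (0, 0) (25.05, 0)]  |A|=252.6878
10. ⊥bis P3·P9 via (18.865,16.71): [(12.9381, 14.9301) (0, 10.1543) (0, 0) (25.05, 0)]  |A|=252.6878
11. canonical 4-gon: [(12.9381, 14.9301) (0, 10.1543) (0, 0) (25.05, 0)]
12. shoelace: 252.6878

Area of P3's cell: 252.6878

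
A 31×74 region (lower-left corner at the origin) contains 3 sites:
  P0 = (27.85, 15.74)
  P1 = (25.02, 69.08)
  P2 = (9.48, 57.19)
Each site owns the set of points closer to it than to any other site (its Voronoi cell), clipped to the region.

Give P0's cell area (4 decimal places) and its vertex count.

1. box [0,31]×[0,74]: [(0, 0) (31, 0) (31, 74) (0, 74)]
2. ⊥bis P0·P1 via (26.435,42.41): [(0, 41.0075) (0, 0) (31, 0) (31, 42.6522)]  |A|=1296.7249
3. ⊥bis P0·P2 via (18.665,36.465): [(0, 28.193) (0, 0) (31, 0) (31, 41.9317)]  |A|=1086.9319
4. canonical 4-gon: [(0, 28.193) (0, 0) (31, 0) (31, 41.9317)]
5. shoelace: 1086.9319

Area of P0's cell: 1086.9319 (4 vertices)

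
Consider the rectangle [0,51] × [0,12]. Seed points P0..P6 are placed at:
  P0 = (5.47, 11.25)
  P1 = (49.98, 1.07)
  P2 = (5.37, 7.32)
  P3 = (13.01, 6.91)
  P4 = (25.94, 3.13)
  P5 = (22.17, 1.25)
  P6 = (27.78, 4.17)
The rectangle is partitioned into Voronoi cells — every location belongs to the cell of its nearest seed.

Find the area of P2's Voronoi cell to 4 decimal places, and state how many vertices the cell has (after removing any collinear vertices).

1. box [0,51]×[0,12]: [(0, 0) (51, 0) (51, 12) (0, 12)]
2. ⊥bis P2·P0 via (5.42,9.285): [(0, 9.4229) (0, 0) (51, 0) (51, 8.1252)]  |A|=447.477
3. ⊥bis P2·P1 via (27.675,4.195): [(28.3065, 8.7026) (0, 9.4229) (0, 0) (27.0873, 0)]  |A|=251.2305
4. ⊥bis P2·P3 via (9.19,7.115): [(9.3012, 9.1862) (0, 9.4229) (0, 0) (8.8082, 0)]  |A|=84.279
5. ⊥bis P2·P4 via (15.655,5.225): [(9.3012, 9.1862) (0, 9.4229) (0, 0) (8.8082, 0)]  |A|=84.279
6. ⊥bis P2·P5 via (13.77,4.285): [(9.3012, 9.1862) (0, 9.4229) (0, 0) (8.8082, 0)]  |A|=84.279
7. ⊥bis P2·P6 via (16.575,5.745): [(9.3012, 9.1862) (0, 9.4229) (0, 0) (8.8082, 0)]  |A|=84.279
8. canonical 4-gon: [(9.3012, 9.1862) (0, 9.4229) (0, 0) (8.8082, 0)]
9. shoelace: 84.279

Area of P2's cell: 84.2790 (4 vertices)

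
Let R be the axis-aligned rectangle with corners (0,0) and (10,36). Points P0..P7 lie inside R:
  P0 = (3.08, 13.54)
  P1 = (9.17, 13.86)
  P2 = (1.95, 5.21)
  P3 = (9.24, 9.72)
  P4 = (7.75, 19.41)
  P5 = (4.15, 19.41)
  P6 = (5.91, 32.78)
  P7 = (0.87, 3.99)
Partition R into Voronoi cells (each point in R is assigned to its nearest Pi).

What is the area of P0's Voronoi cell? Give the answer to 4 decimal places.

1. box [0,10]×[0,36]: [(0, 0) (10, 0) (10, 36) (0, 36)]
2. ⊥bis P0·P1 via (6.125,13.7): [(0, 0) (6.8449, 0) (4.9532, 36) (0, 36)]  |A|=212.366
3. ⊥bis P0·P2 via (2.515,9.375): [(0, 9.7162) (6.3798, 8.8507) (4.9532, 36) (0, 36)]  |A|=151.0814
4. ⊥bis P0·P3 via (6.16,11.63): [(0, 9.7162) (4.5873, 9.0939) (6.228, 11.7397) (4.9532, 36) (0, 36)]  |A|=148.5106
5. ⊥bis P0·P4 via (5.415,16.475): [(0, 20.783) (0, 9.7162) (4.5873, 9.0939) (6.228, 11.7397) (6.0038, 16.0066)]  |A|=53.3145
6. ⊥bis P0·P5 via (3.615,16.475): [(5.95, 16.0494) (0, 17.134) (0, 9.7162) (4.5873, 9.0939) (6.228, 11.7397) (6.0038, 16.0066)]  |A|=42.4586
7. ⊥bis P0·P6 via (4.495,23.16): [(5.95, 16.0494) (0, 17.134) (0, 9.7162) (4.5873, 9.0939) (6.228, 11.7397) (6.0038, 16.0066)]  |A|=42.4586
8. ⊥bis P0·P7 via (1.975,8.765): [(5.95, 16.0494) (0, 17.134) (0, 9.7162) (4.5873, 9.0939) (6.228, 11.7397) (6.0038, 16.0066)]  |A|=42.4586
9. canonical 6-gon: [(5.95, 16.0494) (0, 17.134) (0, 9.7162) (4.5873, 9.0939) (6.228, 11.7397) (6.0038, 16.0066)]
10. shoelace: 42.4586

Area of P0's cell: 42.4586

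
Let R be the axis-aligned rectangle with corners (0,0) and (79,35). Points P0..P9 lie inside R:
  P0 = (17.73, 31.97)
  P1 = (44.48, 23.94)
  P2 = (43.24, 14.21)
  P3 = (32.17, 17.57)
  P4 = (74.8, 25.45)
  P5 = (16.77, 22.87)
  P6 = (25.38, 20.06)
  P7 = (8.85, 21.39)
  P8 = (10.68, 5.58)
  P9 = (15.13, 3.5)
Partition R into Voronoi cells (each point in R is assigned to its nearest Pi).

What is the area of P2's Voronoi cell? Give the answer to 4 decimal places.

Area of P2's cell: 499.0463

1. box [0,79]×[0,35]: [(0, 0) (79, 0) (79, 35) (0, 35)]
2. ⊥bis P2·P0 via (30.485,23.09): [(14.4098, 0) (79, 0) (79, 35) (38.7767, 35)]  |A|=1834.2361
3. ⊥bis P2·P1 via (43.86,19.075): [(29.0075, 20.9678) (14.4098, 0) (79, 0) (79, 14.5967)]  |A|=1042.0207
4. ⊥bis P2·P3 via (37.705,15.89): [(38.8649, 19.7116) (32.882, 0) (79, 0) (79, 14.5967)]  |A|=747.4493
5. ⊥bis P2·P4 via (59.02,19.83): [(60.0225, 17.0152) (38.8649, 19.7116) (32.882, 0) (66.0824, 0)]  |A|=499.0463
6. ⊥bis P2·P5 via (30.005,18.54): [(60.0225, 17.0152) (38.8649, 19.7116) (32.882, 0) (66.0824, 0)]  |A|=499.0463
7. ⊥bis P2·P6 via (34.31,17.135): [(60.0225, 17.0152) (38.8649, 19.7116) (32.882, 0) (66.0824, 0)]  |A|=499.0463
8. ⊥bis P2·P7 via (26.045,17.8): [(60.0225, 17.0152) (38.8649, 19.7116) (32.882, 0) (66.0824, 0)]  |A|=499.0463
9. ⊥bis P2·P8 via (26.96,9.895): [(60.0225, 17.0152) (38.8649, 19.7116) (32.882, 0) (66.0824, 0)]  |A|=499.0463
10. ⊥bis P2·P9 via (29.185,8.855): [(60.0225, 17.0152) (38.8649, 19.7116) (32.882, 0) (66.0824, 0)]  |A|=499.0463
11. canonical 4-gon: [(60.0225, 17.0152) (38.8649, 19.7116) (32.882, 0) (66.0824, 0)]
12. shoelace: 499.0463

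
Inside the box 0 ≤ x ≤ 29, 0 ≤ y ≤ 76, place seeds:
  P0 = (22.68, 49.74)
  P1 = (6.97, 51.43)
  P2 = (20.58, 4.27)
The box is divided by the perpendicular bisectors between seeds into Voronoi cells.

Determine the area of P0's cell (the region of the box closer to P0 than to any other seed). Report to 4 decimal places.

Area of P0's cell: 688.9174

1. box [0,29]×[0,76]: [(0, 0) (29, 0) (29, 76) (0, 76)]
2. ⊥bis P0·P1 via (14.825,50.585): [(9.3833, 0) (29, 0) (29, 76) (17.559, 76)]  |A|=1180.191
3. ⊥bis P0·P2 via (21.63,27.005): [(12.3346, 27.4343) (29, 26.6646) (29, 76) (17.559, 76)]  |A|=688.9174
4. canonical 4-gon: [(12.3346, 27.4343) (29, 26.6646) (29, 76) (17.559, 76)]
5. shoelace: 688.9174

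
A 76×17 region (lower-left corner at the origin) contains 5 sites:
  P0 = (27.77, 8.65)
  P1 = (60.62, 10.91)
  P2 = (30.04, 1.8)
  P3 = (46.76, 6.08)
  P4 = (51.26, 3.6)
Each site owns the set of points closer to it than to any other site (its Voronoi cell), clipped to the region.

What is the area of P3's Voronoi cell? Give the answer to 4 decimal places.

1. box [0,76]×[0,17]: [(0, 0) (76, 0) (76, 17) (0, 17)]
2. ⊥bis P3·P0 via (37.265,7.365): [(36.2683, 0) (76, 0) (76, 17) (38.5689, 17)]  |A|=655.8837
3. ⊥bis P3·P1 via (53.69,8.495): [(36.2683, 0) (56.6504, 0) (50.7261, 17) (38.5689, 17)]  |A|=276.5841
4. ⊥bis P3·P2 via (38.4,3.94): [(37.3543, 8.025) (39.4086, 0) (56.6504, 0) (50.7261, 17) (38.5689, 17)]  |A|=263.9836
5. ⊥bis P3·P4 via (49.01,4.84): [(37.3543, 8.025) (39.4086, 0) (46.3426, 0) (52.6574, 11.4582) (50.7261, 17) (38.5689, 17)]  |A|=204.9294
6. canonical 6-gon: [(37.3543, 8.025) (39.4086, 0) (46.3426, 0) (52.6574, 11.4582) (50.7261, 17) (38.5689, 17)]
7. shoelace: 204.9294

Area of P3's cell: 204.9294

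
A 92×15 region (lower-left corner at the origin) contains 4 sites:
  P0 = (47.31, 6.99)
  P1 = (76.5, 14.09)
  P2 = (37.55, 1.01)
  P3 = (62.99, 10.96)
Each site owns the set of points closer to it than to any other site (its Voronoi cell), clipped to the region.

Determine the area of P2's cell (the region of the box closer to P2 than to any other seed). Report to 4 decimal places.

Area of P2's cell: 604.2830

1. box [0,92]×[0,15]: [(0, 0) (92, 0) (92, 15) (0, 15)]
2. ⊥bis P2·P0 via (42.43,4): [(0, 0) (44.8808, 0) (35.6902, 15) (0, 15)]  |A|=604.283
3. ⊥bis P2·P1 via (57.025,7.55): [(0, 0) (44.8808, 0) (35.6902, 15) (0, 15)]  |A|=604.283
4. ⊥bis P2·P3 via (50.27,5.985): [(0, 0) (44.8808, 0) (35.6902, 15) (0, 15)]  |A|=604.283
5. canonical 4-gon: [(0, 0) (44.8808, 0) (35.6902, 15) (0, 15)]
6. shoelace: 604.283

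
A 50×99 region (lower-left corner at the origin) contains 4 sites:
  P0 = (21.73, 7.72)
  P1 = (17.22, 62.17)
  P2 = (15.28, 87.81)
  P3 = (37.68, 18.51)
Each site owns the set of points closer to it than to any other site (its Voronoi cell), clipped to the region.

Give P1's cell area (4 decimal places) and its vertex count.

1. box [0,50]×[0,99]: [(0, 0) (50, 0) (50, 99) (0, 99)]
2. ⊥bis P1·P0 via (19.475,34.945): [(0, 33.3319) (50, 37.4733) (50, 99) (0, 99)]  |A|=3179.8687
3. ⊥bis P1·P2 via (16.25,74.99): [(0, 73.7605) (0, 33.3319) (50, 37.4733) (50, 77.5436)]  |A|=2012.4713
4. ⊥bis P1·P3 via (27.45,40.34): [(0, 73.7605) (0, 33.3319) (15.178, 34.5891) (50, 50.9074) (50, 77.5436)]  |A|=1778.5707
5. canonical 5-gon: [(0, 73.7605) (0, 33.3319) (15.178, 34.5891) (50, 50.9074) (50, 77.5436)]
6. shoelace: 1778.5707

Area of P1's cell: 1778.5707 (5 vertices)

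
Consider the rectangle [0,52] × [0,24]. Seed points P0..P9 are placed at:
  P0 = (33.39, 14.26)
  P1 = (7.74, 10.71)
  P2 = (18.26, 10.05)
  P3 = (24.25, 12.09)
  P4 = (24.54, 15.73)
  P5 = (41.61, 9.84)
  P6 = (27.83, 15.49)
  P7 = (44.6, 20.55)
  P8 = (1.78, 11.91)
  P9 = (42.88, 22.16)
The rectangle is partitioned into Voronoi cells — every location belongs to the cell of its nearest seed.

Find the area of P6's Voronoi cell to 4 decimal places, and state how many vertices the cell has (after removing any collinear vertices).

1. box [0,52]×[0,24]: [(0, 0) (52, 0) (52, 24) (0, 24)]
2. ⊥bis P6·P0 via (30.61,14.875): [(0, 0) (27.3193, 0) (32.6287, 24) (0, 24)]  |A|=719.3756
3. ⊥bis P6·P1 via (17.785,13.1): [(20.9019, 0) (27.3193, 0) (32.6287, 24) (15.1916, 24)]  |A|=286.2543
4. ⊥bis P6·P2 via (23.045,12.77): [(28.1555, 3.7797) (32.6287, 24) (16.6614, 24)]  |A|=161.4315
5. ⊥bis P6·P3 via (26.04,13.79): [(17.1355, 23.1659) (29.5519, 10.0922) (32.6287, 24) (16.6614, 24)]  |A|=113.1142
6. ⊥bis P6·P4 via (26.185,15.61): [(26.0514, 13.778) (29.5519, 10.0922) (32.6287, 24) (26.797, 24)]  |A|=59.8182
7. ⊥bis P6·P5 via (34.72,12.665): [(26.0514, 13.778) (29.5519, 10.0922) (32.6287, 24) (26.797, 24)]  |A|=59.8182
8. ⊥bis P6·P7 via (36.215,18.02): [(26.0514, 13.778) (29.5519, 10.0922) (32.6287, 24) (26.797, 24)]  |A|=59.8182
9. ⊥bis P6·P8 via (14.805,13.7): [(26.0514, 13.778) (29.5519, 10.0922) (32.6287, 24) (26.797, 24)]  |A|=59.8182
10. ⊥bis P6·P9 via (35.355,18.825): [(26.0514, 13.778) (29.5519, 10.0922) (32.6287, 24) (26.797, 24)]  |A|=59.8182
11. canonical 4-gon: [(26.0514, 13.778) (29.5519, 10.0922) (32.6287, 24) (26.797, 24)]
12. shoelace: 59.8182

Area of P6's cell: 59.8182 (4 vertices)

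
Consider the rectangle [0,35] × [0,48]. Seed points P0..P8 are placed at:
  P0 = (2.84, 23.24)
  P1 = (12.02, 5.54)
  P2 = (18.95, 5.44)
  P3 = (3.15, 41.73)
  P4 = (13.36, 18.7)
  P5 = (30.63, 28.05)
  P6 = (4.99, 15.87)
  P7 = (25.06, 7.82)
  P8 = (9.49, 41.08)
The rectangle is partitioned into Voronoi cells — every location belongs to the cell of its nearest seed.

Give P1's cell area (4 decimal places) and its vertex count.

Area of P1's cell: 149.4303 (5 vertices)

1. box [0,35]×[0,48]: [(0, 0) (35, 0) (35, 48) (0, 48)]
2. ⊥bis P1·P0 via (7.43,14.39): [(0, 10.5365) (0, 0) (35, 0) (35, 28.689)]  |A|=686.4461
3. ⊥bis P1·P2 via (15.485,5.49): [(15.6751, 18.6663) (0, 10.5365) (0, 0) (15.4058, 0)]  |A|=226.3647
4. ⊥bis P1·P3 via (7.585,23.635): [(15.6751, 18.6663) (0, 10.5365) (0, 0) (15.4058, 0)]  |A|=226.3647
5. ⊥bis P1·P4 via (12.69,12.12): [(15.5764, 11.8261) (4.6347, 12.9402) (0, 10.5365) (0, 0) (15.4058, 0)]  |A|=188.8878
6. ⊥bis P1·P5 via (21.325,16.795): [(15.5764, 11.8261) (4.6347, 12.9402) (0, 10.5365) (0, 0) (15.4058, 0)]  |A|=188.8878
7. ⊥bis P1·P6 via (8.505,10.705): [(15.5764, 11.8261) (10.8583, 12.3065) (0, 4.917) (0, 0) (15.4058, 0)]  |A|=149.4303
8. ⊥bis P1·P7 via (18.54,6.68): [(15.5764, 11.8261) (10.8583, 12.3065) (0, 4.917) (0, 0) (15.4058, 0)]  |A|=149.4303
9. ⊥bis P1·P8 via (10.755,23.31): [(15.5764, 11.8261) (10.8583, 12.3065) (0, 4.917) (0, 0) (15.4058, 0)]  |A|=149.4303
10. canonical 5-gon: [(15.5764, 11.8261) (10.8583, 12.3065) (0, 4.917) (0, 0) (15.4058, 0)]
11. shoelace: 149.4303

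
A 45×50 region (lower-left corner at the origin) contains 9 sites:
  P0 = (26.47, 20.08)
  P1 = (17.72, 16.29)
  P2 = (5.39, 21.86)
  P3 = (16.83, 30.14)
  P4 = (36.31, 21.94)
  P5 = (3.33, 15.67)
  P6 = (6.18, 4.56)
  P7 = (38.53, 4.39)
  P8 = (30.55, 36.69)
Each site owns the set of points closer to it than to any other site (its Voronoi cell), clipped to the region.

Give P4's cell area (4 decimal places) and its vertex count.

Area of P4's cell: 241.9151 (4 vertices)

1. box [0,45]×[0,50]: [(0, 0) (45, 0) (45, 50) (0, 50)]
2. ⊥bis P4·P0 via (31.39,21.01): [(35.3614, 0) (45, 0) (45, 50) (25.9102, 50)]  |A|=718.2104
3. ⊥bis P4·P1 via (27.015,19.115): [(35.3614, 0) (45, 0) (45, 50) (25.9102, 50)]  |A|=718.2104
4. ⊥bis P4·P2 via (20.85,21.9): [(35.3614, 0) (45, 0) (45, 50) (25.9102, 50)]  |A|=718.2104
5. ⊥bis P4·P3 via (26.57,26.04): [(29.2402, 32.3833) (35.3614, 0) (45, 0) (45, 50) (36.6558, 50)]  |A|=623.5589
6. ⊥bis P4·P5 via (19.82,18.805): [(29.2402, 32.3833) (35.3614, 0) (45, 0) (45, 50) (36.6558, 50)]  |A|=623.5589
7. ⊥bis P4·P6 via (21.245,13.25): [(29.2402, 32.3833) (35.3614, 0) (45, 0) (45, 50) (36.6558, 50)]  |A|=623.5589
8. ⊥bis P4·P7 via (37.42,13.165): [(29.2402, 32.3833) (32.9791, 12.6032) (45, 14.1238) (45, 50) (36.6558, 50)]  |A|=477.9293
9. ⊥bis P4·P8 via (33.43,29.315): [(30.0683, 28.0022) (32.9791, 12.6032) (45, 14.1238) (45, 33.8332)]  |A|=241.9151
10. canonical 4-gon: [(30.0683, 28.0022) (32.9791, 12.6032) (45, 14.1238) (45, 33.8332)]
11. shoelace: 241.9151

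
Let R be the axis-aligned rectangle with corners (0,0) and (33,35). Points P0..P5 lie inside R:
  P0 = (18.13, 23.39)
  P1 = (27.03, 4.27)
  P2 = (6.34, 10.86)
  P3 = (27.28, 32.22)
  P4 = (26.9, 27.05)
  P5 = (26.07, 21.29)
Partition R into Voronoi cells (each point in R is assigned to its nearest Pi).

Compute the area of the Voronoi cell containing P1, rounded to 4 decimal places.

Area of P1's cell: 212.1487

1. box [0,33]×[0,35]: [(0, 0) (33, 0) (33, 35) (0, 35)]
2. ⊥bis P1·P0 via (22.58,13.83): [(0, 3.3194) (0, 0) (33, 0) (33, 18.6803)]  |A|=362.9959
3. ⊥bis P1·P2 via (16.685,7.565): [(18.0017, 11.6989) (14.2755, 0) (33, 0) (33, 18.6803)]  |A|=249.6147
4. ⊥bis P1·P3 via (27.155,18.245): [(31.9722, 18.2019) (18.0017, 11.6989) (14.2755, 0) (33, 0) (33, 18.1927)]  |A|=249.3641
5. ⊥bis P1·P4 via (26.965,15.66): [(26.5058, 15.6574) (18.0017, 11.6989) (14.2755, 0) (33, 0) (33, 15.6944)]  |A|=239.9192
6. ⊥bis P1·P5 via (26.55,12.78): [(19.4659, 12.3804) (18.0017, 11.6989) (14.2755, 0) (33, 0) (33, 13.1438)]  |A|=212.1487
7. canonical 5-gon: [(19.4659, 12.3804) (18.0017, 11.6989) (14.2755, 0) (33, 0) (33, 13.1438)]
8. shoelace: 212.1487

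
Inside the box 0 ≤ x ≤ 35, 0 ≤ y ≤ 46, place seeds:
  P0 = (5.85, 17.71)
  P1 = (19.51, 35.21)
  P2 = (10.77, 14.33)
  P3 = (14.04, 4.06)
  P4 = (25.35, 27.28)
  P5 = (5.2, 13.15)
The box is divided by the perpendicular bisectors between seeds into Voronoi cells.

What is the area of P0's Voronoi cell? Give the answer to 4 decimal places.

Area of P0's cell: 187.9026

1. box [0,35]×[0,46]: [(0, 0) (35, 0) (35, 46) (0, 46)]
2. ⊥bis P0·P1 via (12.68,26.46): [(0, 36.3576) (0, 0) (35, 0) (35, 9.0376)]  |A|=794.4176
3. ⊥bis P0·P2 via (8.31,16.02): [(14.5041, 25.0362) (0, 36.3576) (0, 3.9238)]  |A|=235.2112
4. ⊥bis P0·P3 via (9.945,10.885): [(1.162, 5.6152) (14.5041, 25.0362) (0, 36.3576) (0, 4.918)]  |A|=234.6336
5. ⊥bis P0·P4 via (15.6,22.495): [(1.162, 5.6152) (14.4159, 24.9078) (14.259, 25.2275) (0, 36.3576) (0, 4.918)]  |A|=234.6094
6. ⊥bis P0·P5 via (5.525,15.43): [(7.6924, 15.121) (14.4159, 24.9078) (14.259, 25.2275) (0, 36.3576) (0, 16.2176)]  |A|=187.9026
7. canonical 5-gon: [(7.6924, 15.121) (14.4159, 24.9078) (14.259, 25.2275) (0, 36.3576) (0, 16.2176)]
8. shoelace: 187.9026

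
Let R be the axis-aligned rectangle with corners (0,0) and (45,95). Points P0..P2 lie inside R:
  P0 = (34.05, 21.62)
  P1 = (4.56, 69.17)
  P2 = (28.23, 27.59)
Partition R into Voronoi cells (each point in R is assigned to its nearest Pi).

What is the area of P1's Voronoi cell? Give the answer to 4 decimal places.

1. box [0,45]×[0,95]: [(0, 0) (45, 0) (45, 95) (0, 95)]
2. ⊥bis P1·P0 via (19.305,45.395): [(0, 33.4222) (45, 61.3308) (45, 95) (0, 95)]  |A|=2143.0573
3. ⊥bis P1·P2 via (16.395,48.38): [(0, 39.0469) (45, 64.6638) (45, 95) (0, 95)]  |A|=1941.5089
4. canonical 4-gon: [(0, 39.0469) (45, 64.6638) (45, 95) (0, 95)]
5. shoelace: 1941.5089

Area of P1's cell: 1941.5089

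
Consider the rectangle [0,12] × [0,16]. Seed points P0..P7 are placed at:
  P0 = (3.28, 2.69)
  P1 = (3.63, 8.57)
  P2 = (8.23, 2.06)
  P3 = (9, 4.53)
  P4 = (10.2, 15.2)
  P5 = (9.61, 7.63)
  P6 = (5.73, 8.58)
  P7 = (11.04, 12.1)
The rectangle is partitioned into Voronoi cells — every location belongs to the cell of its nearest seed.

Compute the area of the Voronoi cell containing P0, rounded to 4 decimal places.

Area of P0's cell: 32.2911

1. box [0,12]×[0,16]: [(0, 0) (12, 0) (12, 16) (0, 16)]
2. ⊥bis P0·P1 via (3.455,5.63): [(0, 5.8357) (0, 0) (12, 0) (12, 5.1214)]  |A|=65.7421
3. ⊥bis P0·P2 via (5.755,2.375): [(6.1489, 5.4697) (0, 5.8357) (0, 0) (5.4527, 0)]  |A|=32.8536
4. ⊥bis P0·P3 via (6.14,3.61): [(5.9768, 4.1174) (5.5299, 5.5065) (0, 5.8357) (0, 0) (5.4527, 0)]  |A|=32.432
5. ⊥bis P0·P4 via (6.74,8.945): [(5.9768, 4.1174) (5.5299, 5.5065) (0, 5.8357) (0, 0) (5.4527, 0)]  |A|=32.432
6. ⊥bis P0·P5 via (6.445,5.16): [(5.9768, 4.1174) (5.5299, 5.5065) (0, 5.8357) (0, 0) (5.4527, 0)]  |A|=32.432
7. ⊥bis P0·P6 via (4.505,5.635): [(5.9768, 4.1174) (5.6405, 5.1627) (4.6944, 5.5562) (0, 5.8357) (0, 0) (5.4527, 0)]  |A|=32.2911
8. ⊥bis P0·P7 via (7.16,7.395): [(5.9768, 4.1174) (5.6405, 5.1627) (4.6944, 5.5562) (0, 5.8357) (0, 0) (5.4527, 0)]  |A|=32.2911
9. canonical 6-gon: [(5.9768, 4.1174) (5.6405, 5.1627) (4.6944, 5.5562) (0, 5.8357) (0, 0) (5.4527, 0)]
10. shoelace: 32.2911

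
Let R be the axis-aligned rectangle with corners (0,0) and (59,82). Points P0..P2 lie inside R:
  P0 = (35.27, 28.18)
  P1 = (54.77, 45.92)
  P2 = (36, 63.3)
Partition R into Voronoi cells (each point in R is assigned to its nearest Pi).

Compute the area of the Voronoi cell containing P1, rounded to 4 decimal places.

1. box [0,59]×[0,82]: [(0, 0) (59, 0) (59, 82) (0, 82)]
2. ⊥bis P1·P0 via (45.02,37.05): [(59, 21.683) (59, 82) (4.127, 82)]  |A|=1654.8857
3. ⊥bis P1·P2 via (45.385,54.61): [(37.1428, 45.7087) (59, 21.683) (59, 69.3139)]  |A|=520.5376
4. canonical 3-gon: [(37.1428, 45.7087) (59, 21.683) (59, 69.3139)]
5. shoelace: 520.5376

Area of P1's cell: 520.5376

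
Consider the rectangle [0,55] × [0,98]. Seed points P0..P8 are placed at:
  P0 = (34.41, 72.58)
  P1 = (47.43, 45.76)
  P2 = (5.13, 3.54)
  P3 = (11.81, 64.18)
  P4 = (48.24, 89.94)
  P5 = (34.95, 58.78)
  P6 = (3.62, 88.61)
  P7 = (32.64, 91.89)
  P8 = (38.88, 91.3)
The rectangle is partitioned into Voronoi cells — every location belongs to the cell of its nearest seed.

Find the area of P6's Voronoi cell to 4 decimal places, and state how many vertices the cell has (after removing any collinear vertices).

1. box [0,55]×[0,98]: [(0, 0) (55, 0) (55, 98) (0, 98)]
2. ⊥bis P6·P0 via (19.015,80.595): [(0, 44.0715) (28.0765, 98) (0, 98)]  |A|=757.0606
3. ⊥bis P6·P1 via (25.525,67.185): [(0, 44.0715) (28.0765, 98) (0, 98)]  |A|=757.0606
4. ⊥bis P6·P2 via (4.375,46.075): [(0, 45.9973) (1.012, 46.0153) (28.0765, 98) (0, 98)]  |A|=756.0862
5. ⊥bis P6·P3 via (7.715,76.395): [(0, 73.8086) (18.7553, 80.0962) (28.0765, 98) (0, 98)]  |A|=478.1963
6. ⊥bis P6·P4 via (25.93,89.275): [(0, 73.8086) (18.7553, 80.0962) (25.8003, 93.6279) (25.6699, 98) (0, 98)]  |A|=472.9356
7. ⊥bis P6·P5 via (19.285,73.695): [(0, 73.8086) (18.7553, 80.0962) (25.8003, 93.6279) (25.6699, 98) (0, 98)]  |A|=472.9356
8. ⊥bis P6·P7 via (18.13,90.25): [(0, 73.8086) (18.7553, 80.0962) (19.1845, 80.9205) (17.2541, 98) (0, 98)]  |A|=385.7758
9. ⊥bis P6·P8 via (21.25,89.955): [(0, 73.8086) (18.7553, 80.0962) (19.1845, 80.9205) (17.2541, 98) (0, 98)]  |A|=385.7758
10. canonical 5-gon: [(0, 73.8086) (18.7553, 80.0962) (19.1845, 80.9205) (17.2541, 98) (0, 98)]
11. shoelace: 385.7758

Area of P6's cell: 385.7758 (5 vertices)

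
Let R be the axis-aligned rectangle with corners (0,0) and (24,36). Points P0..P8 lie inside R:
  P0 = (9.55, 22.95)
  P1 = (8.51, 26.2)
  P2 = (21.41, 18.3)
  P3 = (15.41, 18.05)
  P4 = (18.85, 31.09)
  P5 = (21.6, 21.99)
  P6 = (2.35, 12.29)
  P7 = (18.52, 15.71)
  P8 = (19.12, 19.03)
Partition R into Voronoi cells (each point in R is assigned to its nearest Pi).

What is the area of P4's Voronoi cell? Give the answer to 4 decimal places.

1. box [0,24]×[0,36]: [(0, 0) (24, 0) (24, 36) (0, 36)]
2. ⊥bis P4·P0 via (14.2,27.02): [(24, 15.8234) (24, 36) (6.3401, 36)]  |A|=178.1582
3. ⊥bis P4·P1 via (13.68,28.645): [(14.7406, 26.4024) (24, 15.8234) (24, 36) (10.2017, 36)]  |A|=159.6272
4. ⊥bis P4·P2 via (20.13,24.695): [(14.7406, 26.4024) (16.8156, 24.0316) (24, 25.4696) (24, 36) (10.2017, 36)]  |A|=124.9764
5. ⊥bis P4·P3 via (17.13,24.57): [(14.7406, 26.4024) (16.1086, 24.8395) (18.1548, 24.2997) (24, 25.4696) (24, 36) (10.2017, 36)]  |A|=124.3407
6. ⊥bis P4·P5 via (20.225,26.54): [(14.7406, 26.4024) (15.7925, 25.2005) (24, 27.6808) (24, 36) (10.2017, 36)]  |A|=110.9677
7. ⊥bis P4·P6 via (10.6,21.69): [(14.7406, 26.4024) (15.7925, 25.2005) (24, 27.6808) (24, 36) (10.2017, 36)]  |A|=110.9677
8. ⊥bis P4·P7 via (18.685,23.4): [(14.7406, 26.4024) (15.7925, 25.2005) (24, 27.6808) (24, 36) (10.2017, 36)]  |A|=110.9677
9. ⊥bis P4·P8 via (18.985,25.06): [(14.7406, 26.4024) (15.7925, 25.2005) (24, 27.6808) (24, 36) (10.2017, 36)]  |A|=110.9677
10. canonical 5-gon: [(14.7406, 26.4024) (15.7925, 25.2005) (24, 27.6808) (24, 36) (10.2017, 36)]
11. shoelace: 110.9677

Area of P4's cell: 110.9677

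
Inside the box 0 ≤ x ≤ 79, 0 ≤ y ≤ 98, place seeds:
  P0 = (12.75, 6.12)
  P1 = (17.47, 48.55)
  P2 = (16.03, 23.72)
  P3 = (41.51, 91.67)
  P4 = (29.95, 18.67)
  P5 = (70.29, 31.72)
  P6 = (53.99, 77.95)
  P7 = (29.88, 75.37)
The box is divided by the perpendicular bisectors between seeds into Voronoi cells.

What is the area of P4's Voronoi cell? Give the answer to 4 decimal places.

1. box [0,79]×[0,98]: [(0, 0) (79, 0) (79, 98) (0, 98)]
2. ⊥bis P4·P0 via (21.35,12.395): [(0, 41.6556) (30.394, 0) (79, 0) (79, 98) (0, 98)]  |A|=7108.9599
3. ⊥bis P4·P1 via (23.71,33.61): [(10.0373, 27.8993) (30.394, 0) (79, 0) (79, 56.703)]  |A|=2633.2336
4. ⊥bis P4·P2 via (22.99,21.195): [(28.1698, 35.4727) (20.313, 13.8162) (30.394, 0) (79, 0) (79, 56.703)]  |A|=2466.6409
5. ⊥bis P4·P3 via (35.73,55.17): [(64.4432, 50.6231) (28.1698, 35.4727) (20.313, 13.8162) (30.394, 0) (79, 0) (79, 48.3179)]  |A|=2405.6111
6. ⊥bis P4·P5 via (50.12,25.195): [(44.5781, 42.326) (28.1698, 35.4727) (20.313, 13.8162) (30.394, 0) (58.2706, 0)]  |A|=1052.0322
7. ⊥bis P4·P6 via (41.97,48.31): [(44.5781, 42.326) (28.1698, 35.4727) (20.313, 13.8162) (30.394, 0) (58.2706, 0)]  |A|=1052.0322
8. ⊥bis P4·P7 via (29.915,47.02): [(44.5781, 42.326) (28.1698, 35.4727) (20.313, 13.8162) (30.394, 0) (58.2706, 0)]  |A|=1052.0322
9. canonical 5-gon: [(44.5781, 42.326) (28.1698, 35.4727) (20.313, 13.8162) (30.394, 0) (58.2706, 0)]
10. shoelace: 1052.0322

Area of P4's cell: 1052.0322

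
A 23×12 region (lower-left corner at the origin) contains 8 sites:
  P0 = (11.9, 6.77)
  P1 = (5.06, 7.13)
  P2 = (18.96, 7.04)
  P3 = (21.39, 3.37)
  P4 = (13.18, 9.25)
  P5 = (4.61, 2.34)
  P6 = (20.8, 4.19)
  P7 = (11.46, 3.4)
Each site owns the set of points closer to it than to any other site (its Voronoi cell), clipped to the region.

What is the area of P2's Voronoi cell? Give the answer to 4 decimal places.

1. box [0,23]×[0,12]: [(0, 0) (23, 0) (23, 12) (0, 12)]
2. ⊥bis P2·P0 via (15.43,6.905): [(15.6941, 0) (23, 0) (23, 12) (15.2351, 12)]  |A|=90.4247
3. ⊥bis P2·P1 via (12.01,7.085): [(15.6941, 0) (23, 0) (23, 12) (15.2351, 12)]  |A|=90.4247
4. ⊥bis P2·P3 via (20.175,5.205): [(15.6106, 2.1828) (23, 7.0755) (23, 12) (15.2351, 12)]  |A|=56.3091
5. ⊥bis P2·P4 via (16.07,8.145): [(15.4451, 6.5106) (15.6106, 2.1828) (23, 7.0755) (23, 12) (17.544, 12)]  |A|=49.9721
6. ⊥bis P2·P5 via (11.785,4.69): [(15.4451, 6.5106) (15.6106, 2.1828) (23, 7.0755) (23, 12) (17.544, 12)]  |A|=49.9721
7. ⊥bis P2·P6 via (19.88,5.615): [(15.4451, 6.5106) (15.5854, 2.8423) (23, 7.6293) (23, 12) (17.544, 12)]  |A|=45.4205
8. ⊥bis P2·P7 via (15.21,5.22): [(15.4451, 6.5106) (15.5188, 4.5838) (16.1782, 3.2251) (23, 7.6293) (23, 12) (17.544, 12)]  |A|=44.8915
9. canonical 6-gon: [(15.4451, 6.5106) (15.5188, 4.5838) (16.1782, 3.2251) (23, 7.6293) (23, 12) (17.544, 12)]
10. shoelace: 44.8915

Area of P2's cell: 44.8915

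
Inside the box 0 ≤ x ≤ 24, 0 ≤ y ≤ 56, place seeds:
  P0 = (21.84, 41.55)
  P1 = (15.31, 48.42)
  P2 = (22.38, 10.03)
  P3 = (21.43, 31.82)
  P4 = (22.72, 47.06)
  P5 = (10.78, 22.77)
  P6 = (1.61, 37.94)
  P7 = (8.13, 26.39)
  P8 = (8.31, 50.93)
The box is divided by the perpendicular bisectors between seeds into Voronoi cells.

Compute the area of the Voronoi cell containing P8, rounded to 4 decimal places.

1. box [0,24]×[0,56]: [(0, 0) (24, 0) (24, 56) (0, 56)]
2. ⊥bis P8·P0 via (15.075,46.24): [(0, 24.4954) (21.8414, 56) (0, 56)]  |A|=344.0521
3. ⊥bis P8·P1 via (11.81,49.675): [(0, 24.4954) (5.7609, 32.8051) (14.078, 56) (0, 56)]  |A|=254.0166
4. ⊥bis P8·P2 via (15.345,30.48): [(0, 25.2012) (0.6426, 25.4222) (5.7609, 32.8051) (14.078, 56) (0, 56)]  |A|=253.7898
5. ⊥bis P8·P3 via (14.87,41.375): [(0, 31.166) (6.8626, 35.8775) (14.078, 56) (0, 56)]  |A|=226.855
6. ⊥bis P8·P4 via (15.515,48.995): [(0, 31.166) (6.8626, 35.8775) (14.078, 56) (0, 56)]  |A|=226.855
7. ⊥bis P8·P5 via (9.545,36.85): [(0, 36.0128) (7.1355, 36.6387) (14.078, 56) (0, 56)]  |A|=207.5939
8. ⊥bis P8·P6 via (4.96,44.435): [(0, 46.9933) (9.1552, 42.2712) (14.078, 56) (0, 56)]  |A|=137.866
9. ⊥bis P8·P7 via (8.22,38.66): [(0, 46.9933) (9.1552, 42.2712) (14.078, 56) (0, 56)]  |A|=137.866
10. canonical 4-gon: [(0, 46.9933) (9.1552, 42.2712) (14.078, 56) (0, 56)]
11. shoelace: 137.866

Area of P8's cell: 137.8660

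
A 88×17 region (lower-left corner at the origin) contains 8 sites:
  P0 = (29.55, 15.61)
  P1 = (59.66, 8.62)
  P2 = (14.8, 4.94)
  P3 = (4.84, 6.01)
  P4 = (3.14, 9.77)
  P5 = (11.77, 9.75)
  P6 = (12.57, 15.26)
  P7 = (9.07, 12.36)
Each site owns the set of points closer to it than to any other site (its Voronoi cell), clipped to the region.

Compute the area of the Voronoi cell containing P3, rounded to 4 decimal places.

Area of P3's cell: 73.1947

1. box [0,88]×[0,17]: [(0, 0) (88, 0) (88, 17) (0, 17)]
2. ⊥bis P3·P0 via (17.195,10.81): [(0, 0) (21.3948, 0) (14.7901, 17) (0, 17)]  |A|=307.5717
3. ⊥bis P3·P1 via (32.25,7.315): [(0, 0) (21.3948, 0) (14.7901, 17) (0, 17)]  |A|=307.5717
4. ⊥bis P3·P2 via (9.82,5.475): [(0, 0) (9.2318, 0) (11.0581, 17) (0, 17)]  |A|=172.4646
5. ⊥bis P3·P4 via (3.99,7.89): [(0, 6.086) (0, 0) (9.2318, 0) (10.3903, 10.7838)]  |A|=81.3947
6. ⊥bis P3·P5 via (8.305,7.88): [(7.4543, 9.4563) (0, 6.086) (0, 0) (9.2318, 0) (9.784, 5.1396)]  |A|=73.5114
7. ⊥bis P3·P6 via (8.705,10.635): [(7.4543, 9.4563) (0, 6.086) (0, 0) (9.2318, 0) (9.784, 5.1396)]  |A|=73.5114
8. ⊥bis P3·P7 via (6.955,9.185): [(7.9631, 8.5134) (6.9143, 9.2121) (0, 6.086) (0, 0) (9.2318, 0) (9.784, 5.1396)]  |A|=73.1947
9. canonical 6-gon: [(7.9631, 8.5134) (6.9143, 9.2121) (0, 6.086) (0, 0) (9.2318, 0) (9.784, 5.1396)]
10. shoelace: 73.1947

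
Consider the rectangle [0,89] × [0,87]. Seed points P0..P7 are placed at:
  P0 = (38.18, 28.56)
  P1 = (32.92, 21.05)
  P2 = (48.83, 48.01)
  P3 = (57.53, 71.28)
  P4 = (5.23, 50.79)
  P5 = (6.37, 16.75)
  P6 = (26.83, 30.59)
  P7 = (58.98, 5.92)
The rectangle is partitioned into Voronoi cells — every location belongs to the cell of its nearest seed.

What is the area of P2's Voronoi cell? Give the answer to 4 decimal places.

1. box [0,89]×[0,87]: [(0, 0) (89, 0) (89, 87) (0, 87)]
2. ⊥bis P2·P0 via (43.505,38.285): [(0, 62.1065) (89, 13.3739) (89, 87) (0, 87)]  |A|=4384.124
3. ⊥bis P2·P1 via (40.875,34.53): [(0, 62.1065) (89, 13.3739) (89, 87) (0, 87)]  |A|=4384.124
4. ⊥bis P2·P3 via (53.18,59.645): [(0, 79.5275) (0, 62.1065) (89, 13.3739) (89, 46.2529)]  |A|=2238.3525
5. ⊥bis P2·P4 via (27.03,49.4): [(28.2769, 68.9556) (26.901, 47.3767) (89, 13.3739) (89, 46.2529)]  |A|=1691.6661
6. ⊥bis P2·P5 via (27.6,32.38): [(28.2769, 68.9556) (26.901, 47.3767) (89, 13.3739) (89, 46.2529)]  |A|=1691.6661
7. ⊥bis P2·P6 via (37.83,39.3): [(28.2769, 68.9556) (27.2389, 52.6757) (34.905, 42.994) (89, 13.3739) (89, 46.2529)]  |A|=1669.7187
8. ⊥bis P2·P7 via (53.905,26.965): [(28.2769, 68.9556) (27.2389, 52.6757) (34.905, 42.994) (61.0374, 28.685) (89, 35.4282) (89, 46.2529)]  |A|=1361.3712
9. canonical 6-gon: [(28.2769, 68.9556) (27.2389, 52.6757) (34.905, 42.994) (61.0374, 28.685) (89, 35.4282) (89, 46.2529)]
10. shoelace: 1361.3712

Area of P2's cell: 1361.3712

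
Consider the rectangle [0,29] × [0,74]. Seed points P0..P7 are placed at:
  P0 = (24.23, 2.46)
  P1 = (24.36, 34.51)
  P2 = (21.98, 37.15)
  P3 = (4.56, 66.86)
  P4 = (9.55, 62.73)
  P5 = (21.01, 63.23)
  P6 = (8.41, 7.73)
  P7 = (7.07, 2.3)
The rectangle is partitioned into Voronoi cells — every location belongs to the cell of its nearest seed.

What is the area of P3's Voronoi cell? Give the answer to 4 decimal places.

Area of P3's cell: 130.0744

1. box [0,29]×[0,74]: [(0, 0) (29, 0) (29, 74) (0, 74)]
2. ⊥bis P3·P0 via (14.395,34.66): [(0, 30.2633) (29, 39.1209) (29, 74) (0, 74)]  |A|=1139.93
3. ⊥bis P3·P1 via (14.46,50.685): [(0, 41.8347) (29, 59.5843) (29, 74) (0, 74)]  |A|=675.425
4. ⊥bis P3·P2 via (13.27,52.005): [(0, 44.2243) (29, 61.228) (29, 74) (0, 74)]  |A|=616.9404
5. ⊥bis P3·P4 via (7.055,64.795): [(0, 56.2709) (14.6736, 74) (0, 74)]  |A|=130.0744
6. ⊥bis P3·P5 via (12.785,65.045): [(0, 56.2709) (14.6736, 74) (0, 74)]  |A|=130.0744
7. ⊥bis P3·P6 via (6.485,37.295): [(0, 56.2709) (14.6736, 74) (0, 74)]  |A|=130.0744
8. ⊥bis P3·P7 via (5.815,34.58): [(0, 56.2709) (14.6736, 74) (0, 74)]  |A|=130.0744
9. canonical 3-gon: [(0, 56.2709) (14.6736, 74) (0, 74)]
10. shoelace: 130.0744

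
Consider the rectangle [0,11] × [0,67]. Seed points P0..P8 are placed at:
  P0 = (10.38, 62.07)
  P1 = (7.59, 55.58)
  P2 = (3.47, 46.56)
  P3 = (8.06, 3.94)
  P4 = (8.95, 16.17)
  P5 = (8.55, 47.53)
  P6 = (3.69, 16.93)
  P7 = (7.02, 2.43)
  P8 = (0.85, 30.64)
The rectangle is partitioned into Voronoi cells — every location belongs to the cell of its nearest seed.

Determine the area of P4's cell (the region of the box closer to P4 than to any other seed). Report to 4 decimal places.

1. box [0,11]×[0,67]: [(0, 0) (11, 0) (11, 67) (0, 67)]
2. ⊥bis P4·P0 via (9.665,39.12): [(0, 39.4211) (0, 0) (11, 0) (11, 39.0784)]  |A|=431.7474
3. ⊥bis P4·P1 via (8.27,35.875): [(0, 35.5896) (0, 0) (11, 0) (11, 35.9692)]  |A|=393.5735
4. ⊥bis P4·P2 via (6.21,31.365): [(0, 30.2452) (0, 0) (11, 0) (11, 32.2287)]  |A|=343.6067
5. ⊥bis P4·P3 via (8.505,10.055): [(0, 30.2452) (0, 10.6739) (11, 9.8734) (11, 32.2287)]  |A|=230.5962
6. ⊥bis P4·P5 via (8.75,31.85): [(8.911, 31.8521) (0, 30.2452) (0, 10.6739) (11, 9.8734) (11, 31.8787)]  |A|=230.2306
7. ⊥bis P4·P6 via (6.32,16.55): [(8.911, 31.8521) (8.5208, 31.7817) (5.4141, 10.2799) (11, 9.8734) (11, 31.8787)]  |A|=88.0315
8. ⊥bis P4·P7 via (7.985,9.3): [(8.911, 31.8521) (8.5208, 31.7817) (5.4141, 10.2799) (11, 9.8734) (11, 31.8787)]  |A|=88.0315
9. ⊥bis P4·P8 via (4.9,23.405): [(7.5226, 24.8731) (5.4141, 10.2799) (11, 9.8734) (11, 26.8197)]  |A|=70.6514
10. canonical 4-gon: [(7.5226, 24.8731) (5.4141, 10.2799) (11, 9.8734) (11, 26.8197)]
11. shoelace: 70.6514

Area of P4's cell: 70.6514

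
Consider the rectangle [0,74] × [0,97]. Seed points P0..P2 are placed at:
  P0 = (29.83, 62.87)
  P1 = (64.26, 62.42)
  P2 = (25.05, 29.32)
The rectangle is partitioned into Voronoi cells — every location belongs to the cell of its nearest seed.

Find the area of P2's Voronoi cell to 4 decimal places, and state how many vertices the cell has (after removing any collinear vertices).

1. box [0,74]×[0,97]: [(0, 0) (74, 0) (74, 97) (0, 97)]
2. ⊥bis P2·P0 via (27.44,46.095): [(0, 50.0045) (0, 0) (74, 0) (74, 39.4614)]  |A|=3310.2383
3. ⊥bis P2·P1 via (44.655,45.87): [(46.7927, 43.3378) (0, 50.0045) (0, 0) (74, 0) (74, 11.1081)]  |A|=2924.5296
4. canonical 5-gon: [(46.7927, 43.3378) (0, 50.0045) (0, 0) (74, 0) (74, 11.1081)]
5. shoelace: 2924.5296

Area of P2's cell: 2924.5296 (5 vertices)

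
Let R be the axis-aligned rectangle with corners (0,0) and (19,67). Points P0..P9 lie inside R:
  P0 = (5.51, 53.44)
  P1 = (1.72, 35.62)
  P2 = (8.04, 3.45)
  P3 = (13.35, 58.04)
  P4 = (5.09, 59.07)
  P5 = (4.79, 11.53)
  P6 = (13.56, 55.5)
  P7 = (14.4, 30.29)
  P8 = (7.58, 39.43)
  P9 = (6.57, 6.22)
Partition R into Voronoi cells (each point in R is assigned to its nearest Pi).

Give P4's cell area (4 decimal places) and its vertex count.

1. box [0,19]×[0,67]: [(0, 0) (19, 0) (19, 67) (0, 67)]
2. ⊥bis P4·P0 via (5.3,56.255): [(0, 55.8596) (19, 57.277) (19, 67) (0, 67)]  |A|=198.2019
3. ⊥bis P4·P1 via (3.405,47.345): [(0, 55.8596) (19, 57.277) (19, 67) (0, 67)]  |A|=198.2019
4. ⊥bis P4·P2 via (6.565,31.26): [(0, 55.8596) (19, 57.277) (19, 67) (0, 67)]  |A|=198.2019
5. ⊥bis P4·P3 via (9.22,58.555): [(0, 55.8596) (8.9673, 56.5286) (10.2731, 67) (0, 67)]  |A|=103.7364
6. ⊥bis P4·P5 via (4.94,35.3): [(0, 55.8596) (8.9673, 56.5286) (10.2731, 67) (0, 67)]  |A|=103.7364
7. ⊥bis P4·P6 via (9.325,57.285): [(0, 55.8596) (8.9673, 56.5286) (10.2731, 67) (0, 67)]  |A|=103.7364
8. ⊥bis P4·P7 via (9.745,44.68): [(0, 55.8596) (8.9673, 56.5286) (10.2731, 67) (0, 67)]  |A|=103.7364
9. ⊥bis P4·P8 via (6.335,49.25): [(0, 55.8596) (8.9673, 56.5286) (10.2731, 67) (0, 67)]  |A|=103.7364
10. ⊥bis P4·P9 via (5.83,32.645): [(0, 55.8596) (8.9673, 56.5286) (10.2731, 67) (0, 67)]  |A|=103.7364
11. canonical 4-gon: [(0, 55.8596) (8.9673, 56.5286) (10.2731, 67) (0, 67)]
12. shoelace: 103.7364

Area of P4's cell: 103.7364 (4 vertices)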